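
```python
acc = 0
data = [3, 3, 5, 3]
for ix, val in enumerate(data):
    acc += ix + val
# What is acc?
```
Trace:
  acc=0
  acc=3, ix=0, val=3
  acc=7, ix=1, val=3
  acc=14, ix=2, val=5
  acc=20, ix=3, val=3

Final answer: 20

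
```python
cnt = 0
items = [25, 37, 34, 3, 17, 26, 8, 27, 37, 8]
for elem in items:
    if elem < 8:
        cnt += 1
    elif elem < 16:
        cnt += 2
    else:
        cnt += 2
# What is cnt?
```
Trace:
  cnt=0
  cnt=2, elem=25
  cnt=4, elem=37
  cnt=6, elem=34
  cnt=7, elem=3
  cnt=9, elem=17
  cnt=11, elem=26
  cnt=13, elem=8
  cnt=15, elem=27
  cnt=17, elem=37
  cnt=19, elem=8

Final answer: 19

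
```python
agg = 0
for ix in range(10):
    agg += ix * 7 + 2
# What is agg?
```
Trace:
  agg=0
  agg=2, ix=0
  agg=11, ix=1
  agg=27, ix=2
  agg=50, ix=3
  agg=80, ix=4
  agg=117, ix=5
  agg=161, ix=6
  agg=212, ix=7
  agg=270, ix=8
  agg=335, ix=9

Final answer: 335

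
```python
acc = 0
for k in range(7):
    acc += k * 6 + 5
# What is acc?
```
Trace:
  acc=0
  acc=5, k=0
  acc=16, k=1
  acc=33, k=2
  acc=56, k=3
  acc=85, k=4
  acc=120, k=5
  acc=161, k=6

Final answer: 161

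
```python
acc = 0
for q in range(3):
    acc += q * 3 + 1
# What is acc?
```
Trace:
  acc=0
  acc=1, q=0
  acc=5, q=1
  acc=12, q=2

Final answer: 12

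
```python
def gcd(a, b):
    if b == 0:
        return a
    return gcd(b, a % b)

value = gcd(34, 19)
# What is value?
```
Call trace:
gcd(a=34, b=19)
  gcd(a=19, b=15)
    gcd(a=15, b=4)
      gcd(a=4, b=3)
        gcd(a=3, b=1)
          gcd(a=1, b=0)
          -> return 1
        -> return 1
      -> return 1
    -> return 1
  -> return 1
-> return 1

Final answer: 1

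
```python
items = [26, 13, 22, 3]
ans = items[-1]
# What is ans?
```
Trace:
  items=[26, 13, 22, 3]
  items=[26, 13, 22, 3], ans=3

Final answer: 3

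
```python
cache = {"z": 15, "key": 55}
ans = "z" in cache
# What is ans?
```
Trace:
  cache={'z': 15, 'key': 55}
  cache={'z': 15, 'key': 55}, ans=True

Final answer: True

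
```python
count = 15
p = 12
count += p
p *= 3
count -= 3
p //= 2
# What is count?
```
Trace:
  count=15
  count=15, p=12
  count=27, p=12
  count=27, p=36
  count=24, p=36
  count=24, p=18

Final answer: 24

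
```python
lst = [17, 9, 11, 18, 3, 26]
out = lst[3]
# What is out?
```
Trace:
  lst=[17, 9, 11, 18, 3, 26]
  lst=[17, 9, 11, 18, 3, 26], out=18

Final answer: 18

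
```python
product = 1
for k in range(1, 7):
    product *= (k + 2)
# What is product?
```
Trace:
  product=1
  product=3, k=1
  product=12, k=2
  product=60, k=3
  product=360, k=4
  product=2520, k=5
  product=20160, k=6

Final answer: 20160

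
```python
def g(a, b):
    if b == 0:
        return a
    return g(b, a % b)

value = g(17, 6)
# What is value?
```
Call trace:
g(a=17, b=6)
  g(a=6, b=5)
    g(a=5, b=1)
      g(a=1, b=0)
      -> return 1
    -> return 1
  -> return 1
-> return 1

Final answer: 1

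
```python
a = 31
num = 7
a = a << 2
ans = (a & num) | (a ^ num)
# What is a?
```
Trace:
  a=31
  a=31, num=7
  a=124, num=7
  a=124, num=7, ans=127

Final answer: 124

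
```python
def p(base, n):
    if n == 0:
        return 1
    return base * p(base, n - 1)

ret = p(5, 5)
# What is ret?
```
Call trace:
p(base=5, n=5)
  p(base=5, n=4)
    p(base=5, n=3)
      p(base=5, n=2)
        p(base=5, n=1)
          p(base=5, n=0)
          -> return 1
        -> return 5
      -> return 25
    -> return 125
  -> return 625
-> return 3125

Final answer: 3125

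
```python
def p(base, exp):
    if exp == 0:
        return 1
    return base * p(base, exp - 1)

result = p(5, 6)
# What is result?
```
Call trace:
p(base=5, exp=6)
  p(base=5, exp=5)
    p(base=5, exp=4)
      p(base=5, exp=3)
        p(base=5, exp=2)
          p(base=5, exp=1)
            p(base=5, exp=0)
            -> return 1
          -> return 5
        -> return 25
      -> return 125
    -> return 625
  -> return 3125
-> return 15625

Final answer: 15625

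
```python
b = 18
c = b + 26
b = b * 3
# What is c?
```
Trace:
  b=18
  b=18, c=44
  b=54, c=44

Final answer: 44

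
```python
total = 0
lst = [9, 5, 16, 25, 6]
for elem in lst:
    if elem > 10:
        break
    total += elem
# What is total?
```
Trace:
  total=0
  total=9, elem=9
  total=14, elem=5
  total=14, elem=16

Final answer: 14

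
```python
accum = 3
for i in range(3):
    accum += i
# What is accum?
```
Trace:
  accum=3
  accum=3, i=0
  accum=4, i=1
  accum=6, i=2

Final answer: 6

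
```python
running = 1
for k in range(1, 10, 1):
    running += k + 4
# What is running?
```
Trace:
  running=1
  running=6, k=1
  running=12, k=2
  running=19, k=3
  running=27, k=4
  running=36, k=5
  running=46, k=6
  running=57, k=7
  running=69, k=8
  running=82, k=9

Final answer: 82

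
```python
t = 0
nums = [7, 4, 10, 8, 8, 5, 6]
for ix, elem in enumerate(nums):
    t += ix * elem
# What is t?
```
Trace:
  t=0
  t=0, ix=0, elem=7
  t=4, ix=1, elem=4
  t=24, ix=2, elem=10
  t=48, ix=3, elem=8
  t=80, ix=4, elem=8
  t=105, ix=5, elem=5
  t=141, ix=6, elem=6

Final answer: 141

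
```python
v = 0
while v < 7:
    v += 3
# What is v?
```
Trace:
  v=0
  v=3
  v=6
  v=9

Final answer: 9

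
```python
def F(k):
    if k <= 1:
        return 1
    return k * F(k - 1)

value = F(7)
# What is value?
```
Call trace:
F(k=7)
  F(k=6)
    F(k=5)
      F(k=4)
        F(k=3)
          F(k=2)
            F(k=1)
            -> return 1
          -> return 2
        -> return 6
      -> return 24
    -> return 120
  -> return 720
-> return 5040

Final answer: 5040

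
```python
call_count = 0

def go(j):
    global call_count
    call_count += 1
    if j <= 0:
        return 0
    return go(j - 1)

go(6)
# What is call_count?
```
Call trace:
go(j=6)
  go(j=5)
    go(j=4)
      go(j=3)
        go(j=2)
          go(j=1)
            go(j=0)
            -> return 0
          -> return 0
        -> return 0
      -> return 0
    -> return 0
  -> return 0
-> return 0

call_count is incremented once per call. go is entered once for each j = 6, 5, 4, 3, 2, 1, 0 (the j <= 0 call returns without recursing), i.e. 6 + 1 calls.
call_count = 7

Final answer: 7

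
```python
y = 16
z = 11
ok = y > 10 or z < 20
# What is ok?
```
Trace:
  y=16
  y=16, z=11
  y=16, z=11, ok=True

Final answer: True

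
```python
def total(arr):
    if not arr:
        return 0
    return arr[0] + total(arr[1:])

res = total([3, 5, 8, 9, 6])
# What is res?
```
Call trace:
total(arr=[3, 5, 8, 9, 6])
  total(arr=[5, 8, 9, 6])
    total(arr=[8, 9, 6])
      total(arr=[9, 6])
        total(arr=[6])
          total(arr=[])
          -> return 0
        -> return 6
      -> return 15
    -> return 23
  -> return 28
-> return 31

Final answer: 31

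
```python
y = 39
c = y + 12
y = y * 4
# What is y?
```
Trace:
  y=39
  y=39, c=51
  y=156, c=51

Final answer: 156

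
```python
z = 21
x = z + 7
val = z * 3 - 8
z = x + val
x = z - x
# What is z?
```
Trace:
  z=21
  z=21, x=28
  z=21, x=28, val=55
  z=83, x=28, val=55
  z=83, x=55, val=55

Final answer: 83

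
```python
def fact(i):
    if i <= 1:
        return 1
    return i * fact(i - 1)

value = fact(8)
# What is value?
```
Call trace:
fact(i=8)
  fact(i=7)
    fact(i=6)
      fact(i=5)
        fact(i=4)
          fact(i=3)
            fact(i=2)
              fact(i=1)
              -> return 1
            -> return 2
          -> return 6
        -> return 24
      -> return 120
    -> return 720
  -> return 5040
-> return 40320

Final answer: 40320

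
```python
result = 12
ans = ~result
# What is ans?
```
Trace:
  result=12
  result=12, ans=-13

Final answer: -13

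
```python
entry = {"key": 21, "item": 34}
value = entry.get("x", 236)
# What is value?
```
Trace:
  entry={'key': 21, 'item': 34}
  entry={'key': 21, 'item': 34}, value=236

Final answer: 236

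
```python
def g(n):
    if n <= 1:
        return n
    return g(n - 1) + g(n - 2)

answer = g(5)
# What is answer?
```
Call trace (a repeated sub-call is expanded the first time; later identical calls just restate its return value):
g(n=5)
  g(n=4)
    g(n=3)
      g(n=2)
        g(n=1)
        -> return 1
        g(n=0)
        -> return 0
      -> return 1
      g(n=1)
      -> return 1
    -> return 2
    g(n=2) -> return 1  (same call as traced above)
  -> return 3
  g(n=3) -> return 2  (same call as traced above)
-> return 5

Final answer: 5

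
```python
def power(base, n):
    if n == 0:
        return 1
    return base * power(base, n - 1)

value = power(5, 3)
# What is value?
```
Call trace:
power(base=5, n=3)
  power(base=5, n=2)
    power(base=5, n=1)
      power(base=5, n=0)
      -> return 1
    -> return 5
  -> return 25
-> return 125

Final answer: 125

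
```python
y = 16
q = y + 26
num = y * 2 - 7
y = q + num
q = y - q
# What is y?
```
Trace:
  y=16
  y=16, q=42
  y=16, q=42, num=25
  y=67, q=42, num=25
  y=67, q=25, num=25

Final answer: 67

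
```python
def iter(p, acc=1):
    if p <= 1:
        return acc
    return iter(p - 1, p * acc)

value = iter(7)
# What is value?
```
Call trace:
iter(p=7, acc=1)
  iter(p=6, acc=7)
    iter(p=5, acc=42)
      iter(p=4, acc=210)
        iter(p=3, acc=840)
          iter(p=2, acc=2520)
            iter(p=1, acc=5040)
            -> return 5040
          -> return 5040
        -> return 5040
      -> return 5040
    -> return 5040
  -> return 5040
-> return 5040

Final answer: 5040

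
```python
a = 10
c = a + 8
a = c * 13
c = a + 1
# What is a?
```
Trace:
  a=10
  a=10, c=18
  a=234, c=18
  a=234, c=235

Final answer: 234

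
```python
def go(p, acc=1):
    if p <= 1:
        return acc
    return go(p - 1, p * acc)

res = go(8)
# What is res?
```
Call trace:
go(p=8, acc=1)
  go(p=7, acc=8)
    go(p=6, acc=56)
      go(p=5, acc=336)
        go(p=4, acc=1680)
          go(p=3, acc=6720)
            go(p=2, acc=20160)
              go(p=1, acc=40320)
              -> return 40320
            -> return 40320
          -> return 40320
        -> return 40320
      -> return 40320
    -> return 40320
  -> return 40320
-> return 40320

Final answer: 40320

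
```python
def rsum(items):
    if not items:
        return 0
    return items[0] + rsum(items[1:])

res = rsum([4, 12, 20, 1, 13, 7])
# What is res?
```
Call trace:
rsum(items=[4, 12, 20, 1, 13, 7])
  rsum(items=[12, 20, 1, 13, 7])
    rsum(items=[20, 1, 13, 7])
      rsum(items=[1, 13, 7])
        rsum(items=[13, 7])
          rsum(items=[7])
            rsum(items=[])
            -> return 0
          -> return 7
        -> return 20
      -> return 21
    -> return 41
  -> return 53
-> return 57

Final answer: 57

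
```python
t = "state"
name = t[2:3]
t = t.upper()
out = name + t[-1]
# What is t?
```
Trace:
  t='state'
  t='state', name='a'
  t='STATE', name='a'
  t='STATE', name='a', out='aE'

Final answer: 'STATE'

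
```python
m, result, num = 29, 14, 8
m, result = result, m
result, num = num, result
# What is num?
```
Trace:
  m=29, result=14, num=8
  m=14, result=29, num=8
  m=14, result=8, num=29

Final answer: 29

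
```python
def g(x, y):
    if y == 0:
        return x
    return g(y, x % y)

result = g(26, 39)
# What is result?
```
Call trace:
g(x=26, y=39)
  g(x=39, y=26)
    g(x=26, y=13)
      g(x=13, y=0)
      -> return 13
    -> return 13
  -> return 13
-> return 13

Final answer: 13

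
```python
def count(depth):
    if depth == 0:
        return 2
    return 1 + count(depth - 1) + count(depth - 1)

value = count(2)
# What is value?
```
Call trace (a repeated sub-call is expanded the first time; later identical calls just restate its return value):
count(depth=2)
  count(depth=1)
    count(depth=0)
    -> return 2
    count(depth=0)
    -> return 2
  -> return 5
  count(depth=1) -> return 5  (same call as traced above)
-> return 11

Final answer: 11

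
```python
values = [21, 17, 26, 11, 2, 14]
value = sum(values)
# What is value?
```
Trace:
  values=[21, 17, 26, 11, 2, 14]
  values=[21, 17, 26, 11, 2, 14], value=91

Final answer: 91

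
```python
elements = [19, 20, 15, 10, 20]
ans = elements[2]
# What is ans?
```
Trace:
  elements=[19, 20, 15, 10, 20]
  elements=[19, 20, 15, 10, 20], ans=15

Final answer: 15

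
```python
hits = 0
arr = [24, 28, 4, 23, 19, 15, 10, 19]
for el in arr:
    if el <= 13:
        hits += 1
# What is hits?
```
Trace:
  hits=0
  hits=0, el=24
  hits=0, el=28
  hits=1, el=4
  hits=1, el=23
  hits=1, el=19
  hits=1, el=15
  hits=2, el=10
  hits=2, el=19

Final answer: 2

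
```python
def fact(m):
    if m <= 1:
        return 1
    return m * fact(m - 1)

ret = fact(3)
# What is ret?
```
Call trace:
fact(m=3)
  fact(m=2)
    fact(m=1)
    -> return 1
  -> return 2
-> return 6

Final answer: 6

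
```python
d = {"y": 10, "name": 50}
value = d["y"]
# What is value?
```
Trace:
  d={'y': 10, 'name': 50}
  d={'y': 10, 'name': 50}, value=10

Final answer: 10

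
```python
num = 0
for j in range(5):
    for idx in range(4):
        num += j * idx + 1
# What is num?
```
Trace:
  num=0
  num=1, j=0, idx=0
  num=2, j=0, idx=1
  num=3, j=0, idx=2
  num=4, j=0, idx=3
  num=5, j=1, idx=0
  num=7, j=1, idx=1
  num=10, j=1, idx=2
  num=14, j=1, idx=3
  num=15, j=2, idx=0
  num=18, j=2, idx=1
  num=23, j=2, idx=2
  num=30, j=2, idx=3
  num=31, j=3, idx=0
  num=35, j=3, idx=1
  num=42, j=3, idx=2
  num=52, j=3, idx=3
  num=53, j=4, idx=0
  num=58, j=4, idx=1
  num=67, j=4, idx=2
  num=80, j=4, idx=3

Final answer: 80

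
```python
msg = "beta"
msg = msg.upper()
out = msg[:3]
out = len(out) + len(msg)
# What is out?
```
Trace:
  msg='beta'
  msg='BETA'
  msg='BETA', out='BET'
  msg='BETA', out=7

Final answer: 7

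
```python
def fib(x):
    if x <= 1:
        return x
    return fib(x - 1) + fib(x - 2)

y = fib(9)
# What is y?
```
Call trace (a repeated sub-call is expanded the first time; later identical calls just restate its return value):
fib(x=9)
  fib(x=8)
    fib(x=7)
      fib(x=6)
        fib(x=5)
          fib(x=4)
            fib(x=3)
              fib(x=2)
                fib(x=1)
                -> return 1
                fib(x=0)
                -> return 0
              -> return 1
              fib(x=1)
              -> return 1
            -> return 2
            fib(x=2) -> return 1  (same call as traced above)
          -> return 3
          fib(x=3) -> return 2  (same call as traced above)
        -> return 5
        fib(x=4) -> return 3  (same call as traced above)
      -> return 8
      fib(x=5) -> return 5  (same call as traced above)
    -> return 13
    fib(x=6) -> return 8  (same call as traced above)
  -> return 21
  fib(x=7) -> return 13  (same call as traced above)
-> return 34

Final answer: 34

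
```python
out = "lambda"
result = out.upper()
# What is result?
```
Trace:
  out='lambda'
  out='lambda', result='LAMBDA'

Final answer: 'LAMBDA'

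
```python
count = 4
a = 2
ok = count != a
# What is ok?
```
Trace:
  count=4
  count=4, a=2
  count=4, a=2, ok=True

Final answer: True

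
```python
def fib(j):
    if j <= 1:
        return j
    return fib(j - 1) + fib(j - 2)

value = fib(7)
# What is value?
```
Call trace (a repeated sub-call is expanded the first time; later identical calls just restate its return value):
fib(j=7)
  fib(j=6)
    fib(j=5)
      fib(j=4)
        fib(j=3)
          fib(j=2)
            fib(j=1)
            -> return 1
            fib(j=0)
            -> return 0
          -> return 1
          fib(j=1)
          -> return 1
        -> return 2
        fib(j=2) -> return 1  (same call as traced above)
      -> return 3
      fib(j=3) -> return 2  (same call as traced above)
    -> return 5
    fib(j=4) -> return 3  (same call as traced above)
  -> return 8
  fib(j=5) -> return 5  (same call as traced above)
-> return 13

Final answer: 13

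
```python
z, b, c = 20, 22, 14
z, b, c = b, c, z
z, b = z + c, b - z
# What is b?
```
Trace:
  z=20, b=22, c=14
  z=22, b=14, c=20
  z=42, b=-8, c=20

Final answer: -8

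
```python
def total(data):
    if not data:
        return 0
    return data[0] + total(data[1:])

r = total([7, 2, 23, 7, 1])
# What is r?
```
Call trace:
total(data=[7, 2, 23, 7, 1])
  total(data=[2, 23, 7, 1])
    total(data=[23, 7, 1])
      total(data=[7, 1])
        total(data=[1])
          total(data=[])
          -> return 0
        -> return 1
      -> return 8
    -> return 31
  -> return 33
-> return 40

Final answer: 40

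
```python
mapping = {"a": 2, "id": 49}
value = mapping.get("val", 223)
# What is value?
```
Trace:
  mapping={'a': 2, 'id': 49}
  mapping={'a': 2, 'id': 49}, value=223

Final answer: 223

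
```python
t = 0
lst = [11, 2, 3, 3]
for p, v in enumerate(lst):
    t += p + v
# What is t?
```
Trace:
  t=0
  t=11, p=0, v=11
  t=14, p=1, v=2
  t=19, p=2, v=3
  t=25, p=3, v=3

Final answer: 25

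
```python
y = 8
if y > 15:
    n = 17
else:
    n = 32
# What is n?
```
Trace:
  y=8
  y=8, n=32

Final answer: 32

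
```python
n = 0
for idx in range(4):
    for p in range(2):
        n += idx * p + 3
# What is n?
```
Trace:
  n=0
  n=3, idx=0, p=0
  n=6, idx=0, p=1
  n=9, idx=1, p=0
  n=13, idx=1, p=1
  n=16, idx=2, p=0
  n=21, idx=2, p=1
  n=24, idx=3, p=0
  n=30, idx=3, p=1

Final answer: 30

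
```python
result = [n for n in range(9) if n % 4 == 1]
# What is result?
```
Trace:
  n=0
  n=1
  n=2
  n=3
  n=4
  n=5
  n=6
  n=7
  n=8
  result=[1, 5]

Final answer: [1, 5]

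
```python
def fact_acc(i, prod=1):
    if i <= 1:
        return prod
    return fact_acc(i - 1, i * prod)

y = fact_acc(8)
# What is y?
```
Call trace:
fact_acc(i=8, prod=1)
  fact_acc(i=7, prod=8)
    fact_acc(i=6, prod=56)
      fact_acc(i=5, prod=336)
        fact_acc(i=4, prod=1680)
          fact_acc(i=3, prod=6720)
            fact_acc(i=2, prod=20160)
              fact_acc(i=1, prod=40320)
              -> return 40320
            -> return 40320
          -> return 40320
        -> return 40320
      -> return 40320
    -> return 40320
  -> return 40320
-> return 40320

Final answer: 40320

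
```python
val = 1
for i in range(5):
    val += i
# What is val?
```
Trace:
  val=1
  val=1, i=0
  val=2, i=1
  val=4, i=2
  val=7, i=3
  val=11, i=4

Final answer: 11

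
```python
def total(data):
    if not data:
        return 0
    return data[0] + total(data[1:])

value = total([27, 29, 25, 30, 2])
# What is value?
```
Call trace:
total(data=[27, 29, 25, 30, 2])
  total(data=[29, 25, 30, 2])
    total(data=[25, 30, 2])
      total(data=[30, 2])
        total(data=[2])
          total(data=[])
          -> return 0
        -> return 2
      -> return 32
    -> return 57
  -> return 86
-> return 113

Final answer: 113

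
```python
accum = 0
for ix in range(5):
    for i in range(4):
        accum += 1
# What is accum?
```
Trace:
  accum=0
  accum=1, ix=0, i=0
  accum=2, ix=0, i=1
  accum=3, ix=0, i=2
  accum=4, ix=0, i=3
  accum=5, ix=1, i=0
  accum=6, ix=1, i=1
  accum=7, ix=1, i=2
  accum=8, ix=1, i=3
  accum=9, ix=2, i=0
  accum=10, ix=2, i=1
  accum=11, ix=2, i=2
  accum=12, ix=2, i=3
  accum=13, ix=3, i=0
  accum=14, ix=3, i=1
  accum=15, ix=3, i=2
  accum=16, ix=3, i=3
  accum=17, ix=4, i=0
  accum=18, ix=4, i=1
  accum=19, ix=4, i=2
  accum=20, ix=4, i=3

Final answer: 20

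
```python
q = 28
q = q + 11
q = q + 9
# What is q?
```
Trace:
  q=28
  q=39
  q=48

Final answer: 48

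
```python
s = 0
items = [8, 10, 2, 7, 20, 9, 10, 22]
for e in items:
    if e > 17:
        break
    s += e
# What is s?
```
Trace:
  s=0
  s=8, e=8
  s=18, e=10
  s=20, e=2
  s=27, e=7
  s=27, e=20

Final answer: 27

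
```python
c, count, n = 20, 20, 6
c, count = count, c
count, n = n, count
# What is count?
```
Trace:
  c=20, count=20, n=6
  c=20, count=20, n=6
  c=20, count=6, n=20

Final answer: 6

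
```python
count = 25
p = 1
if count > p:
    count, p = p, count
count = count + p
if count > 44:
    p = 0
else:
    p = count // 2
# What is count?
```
Trace:
  count=25
  count=25, p=1
  count=1, p=25
  count=26, p=25
  count=26, p=13

Final answer: 26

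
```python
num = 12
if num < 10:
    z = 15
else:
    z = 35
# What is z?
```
Trace:
  num=12
  num=12, z=35

Final answer: 35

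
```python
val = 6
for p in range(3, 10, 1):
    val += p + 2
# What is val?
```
Trace:
  val=6
  val=11, p=3
  val=17, p=4
  val=24, p=5
  val=32, p=6
  val=41, p=7
  val=51, p=8
  val=62, p=9

Final answer: 62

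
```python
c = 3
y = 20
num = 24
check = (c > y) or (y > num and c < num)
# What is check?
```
Trace:
  c=3
  c=3, y=20
  c=3, y=20, num=24
  c=3, y=20, num=24, check=False

Final answer: False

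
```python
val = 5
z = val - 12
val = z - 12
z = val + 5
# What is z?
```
Trace:
  val=5
  val=5, z=-7
  val=-19, z=-7
  val=-19, z=-14

Final answer: -14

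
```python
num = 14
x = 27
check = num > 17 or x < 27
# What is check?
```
Trace:
  num=14
  num=14, x=27
  num=14, x=27, check=False

Final answer: False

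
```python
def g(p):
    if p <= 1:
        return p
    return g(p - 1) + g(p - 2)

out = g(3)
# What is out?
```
Call trace:
g(p=3)
  g(p=2)
    g(p=1)
    -> return 1
    g(p=0)
    -> return 0
  -> return 1
  g(p=1)
  -> return 1
-> return 2

Final answer: 2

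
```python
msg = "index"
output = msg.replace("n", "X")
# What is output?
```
Trace:
  msg='index'
  msg='index', output='iXdex'

Final answer: 'iXdex'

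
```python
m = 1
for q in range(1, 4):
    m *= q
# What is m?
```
Trace:
  m=1
  m=1, q=1
  m=2, q=2
  m=6, q=3

Final answer: 6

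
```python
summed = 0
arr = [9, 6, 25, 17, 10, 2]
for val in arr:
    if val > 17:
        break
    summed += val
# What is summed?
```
Trace:
  summed=0
  summed=9, val=9
  summed=15, val=6
  summed=15, val=25

Final answer: 15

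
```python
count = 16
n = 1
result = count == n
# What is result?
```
Trace:
  count=16
  count=16, n=1
  count=16, n=1, result=False

Final answer: False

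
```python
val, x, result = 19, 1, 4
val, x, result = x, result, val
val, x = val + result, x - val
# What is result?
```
Trace:
  val=19, x=1, result=4
  val=1, x=4, result=19
  val=20, x=3, result=19

Final answer: 19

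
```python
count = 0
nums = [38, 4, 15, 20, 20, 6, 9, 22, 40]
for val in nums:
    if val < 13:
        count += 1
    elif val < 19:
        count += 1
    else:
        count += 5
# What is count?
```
Trace:
  count=0
  count=5, val=38
  count=6, val=4
  count=7, val=15
  count=12, val=20
  count=17, val=20
  count=18, val=6
  count=19, val=9
  count=24, val=22
  count=29, val=40

Final answer: 29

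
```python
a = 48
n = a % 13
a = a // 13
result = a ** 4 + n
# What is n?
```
Trace:
  a=48
  a=48, n=9
  a=3, n=9
  a=3, n=9, result=90

Final answer: 9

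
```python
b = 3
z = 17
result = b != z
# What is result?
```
Trace:
  b=3
  b=3, z=17
  b=3, z=17, result=True

Final answer: True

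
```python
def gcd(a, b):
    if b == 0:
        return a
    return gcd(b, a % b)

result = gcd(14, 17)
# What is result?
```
Call trace:
gcd(a=14, b=17)
  gcd(a=17, b=14)
    gcd(a=14, b=3)
      gcd(a=3, b=2)
        gcd(a=2, b=1)
          gcd(a=1, b=0)
          -> return 1
        -> return 1
      -> return 1
    -> return 1
  -> return 1
-> return 1

Final answer: 1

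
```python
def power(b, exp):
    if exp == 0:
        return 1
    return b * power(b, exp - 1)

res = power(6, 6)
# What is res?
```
Call trace:
power(b=6, exp=6)
  power(b=6, exp=5)
    power(b=6, exp=4)
      power(b=6, exp=3)
        power(b=6, exp=2)
          power(b=6, exp=1)
            power(b=6, exp=0)
            -> return 1
          -> return 6
        -> return 36
      -> return 216
    -> return 1296
  -> return 7776
-> return 46656

Final answer: 46656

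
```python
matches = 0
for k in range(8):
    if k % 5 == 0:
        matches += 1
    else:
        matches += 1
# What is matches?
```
Trace:
  matches=0
  matches=1, k=0
  matches=2, k=1
  matches=3, k=2
  matches=4, k=3
  matches=5, k=4
  matches=6, k=5
  matches=7, k=6
  matches=8, k=7

Final answer: 8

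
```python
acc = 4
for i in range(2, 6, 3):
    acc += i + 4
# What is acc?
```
Trace:
  acc=4
  acc=10, i=2
  acc=19, i=5

Final answer: 19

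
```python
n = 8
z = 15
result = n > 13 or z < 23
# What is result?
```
Trace:
  n=8
  n=8, z=15
  n=8, z=15, result=True

Final answer: True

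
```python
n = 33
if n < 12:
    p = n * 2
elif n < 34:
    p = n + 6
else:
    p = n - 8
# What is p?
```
Trace:
  n=33
  n=33, p=39

Final answer: 39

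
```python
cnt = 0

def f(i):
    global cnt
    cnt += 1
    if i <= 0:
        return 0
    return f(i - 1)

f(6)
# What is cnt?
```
Call trace:
f(i=6)
  f(i=5)
    f(i=4)
      f(i=3)
        f(i=2)
          f(i=1)
            f(i=0)
            -> return 0
          -> return 0
        -> return 0
      -> return 0
    -> return 0
  -> return 0
-> return 0

cnt is incremented once per call. f is entered once for each i = 6, 5, 4, 3, 2, 1, 0 (the i <= 0 call returns without recursing), i.e. 6 + 1 calls.
cnt = 7

Final answer: 7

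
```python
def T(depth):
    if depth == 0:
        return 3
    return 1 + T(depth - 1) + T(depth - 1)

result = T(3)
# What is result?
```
Call trace (a repeated sub-call is expanded the first time; later identical calls just restate its return value):
T(depth=3)
  T(depth=2)
    T(depth=1)
      T(depth=0)
      -> return 3
      T(depth=0)
      -> return 3
    -> return 7
    T(depth=1) -> return 7  (same call as traced above)
  -> return 15
  T(depth=2) -> return 15  (same call as traced above)
-> return 31

Final answer: 31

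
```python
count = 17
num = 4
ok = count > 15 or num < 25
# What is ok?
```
Trace:
  count=17
  count=17, num=4
  count=17, num=4, ok=True

Final answer: True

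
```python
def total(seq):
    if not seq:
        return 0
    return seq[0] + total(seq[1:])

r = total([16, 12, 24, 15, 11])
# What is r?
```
Call trace:
total(seq=[16, 12, 24, 15, 11])
  total(seq=[12, 24, 15, 11])
    total(seq=[24, 15, 11])
      total(seq=[15, 11])
        total(seq=[11])
          total(seq=[])
          -> return 0
        -> return 11
      -> return 26
    -> return 50
  -> return 62
-> return 78

Final answer: 78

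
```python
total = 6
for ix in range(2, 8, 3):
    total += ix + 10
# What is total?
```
Trace:
  total=6
  total=18, ix=2
  total=33, ix=5

Final answer: 33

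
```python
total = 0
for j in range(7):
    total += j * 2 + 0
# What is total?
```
Trace:
  total=0
  total=0, j=0
  total=2, j=1
  total=6, j=2
  total=12, j=3
  total=20, j=4
  total=30, j=5
  total=42, j=6

Final answer: 42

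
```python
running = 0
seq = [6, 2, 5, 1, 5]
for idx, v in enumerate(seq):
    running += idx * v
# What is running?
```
Trace:
  running=0
  running=0, idx=0, v=6
  running=2, idx=1, v=2
  running=12, idx=2, v=5
  running=15, idx=3, v=1
  running=35, idx=4, v=5

Final answer: 35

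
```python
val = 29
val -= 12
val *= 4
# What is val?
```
Trace:
  val=29
  val=17
  val=68

Final answer: 68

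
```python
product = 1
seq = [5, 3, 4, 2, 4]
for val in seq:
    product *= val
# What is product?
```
Trace:
  product=1
  product=5, val=5
  product=15, val=3
  product=60, val=4
  product=120, val=2
  product=480, val=4

Final answer: 480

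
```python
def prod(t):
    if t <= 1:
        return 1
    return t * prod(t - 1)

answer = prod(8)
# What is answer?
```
Call trace:
prod(t=8)
  prod(t=7)
    prod(t=6)
      prod(t=5)
        prod(t=4)
          prod(t=3)
            prod(t=2)
              prod(t=1)
              -> return 1
            -> return 2
          -> return 6
        -> return 24
      -> return 120
    -> return 720
  -> return 5040
-> return 40320

Final answer: 40320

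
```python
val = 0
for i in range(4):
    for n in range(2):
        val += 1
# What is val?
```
Trace:
  val=0
  val=1, i=0, n=0
  val=2, i=0, n=1
  val=3, i=1, n=0
  val=4, i=1, n=1
  val=5, i=2, n=0
  val=6, i=2, n=1
  val=7, i=3, n=0
  val=8, i=3, n=1

Final answer: 8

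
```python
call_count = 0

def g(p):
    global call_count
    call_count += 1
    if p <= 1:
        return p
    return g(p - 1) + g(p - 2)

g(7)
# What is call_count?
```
Call trace (a repeated sub-call is expanded the first time; later identical calls just restate its return value):
g(p=7)
  g(p=6)
    g(p=5)
      g(p=4)
        g(p=3)
          g(p=2)
            g(p=1)
            -> return 1
            g(p=0)
            -> return 0
          -> return 1
          g(p=1)
          -> return 1
        -> return 2
        g(p=2) -> return 1  (same call as traced above)
      -> return 3
      g(p=3) -> return 2  (same call as traced above)
    -> return 5
    g(p=4) -> return 3  (same call as traced above)
  -> return 8
  g(p=5) -> return 5  (same call as traced above)
-> return 13

call_count is incremented once per call, so count the calls in each subtree. Let C(p) = number of calls made by g(p).
C(0) = C(1) = 1 (base case, no recursion); C(p) = 1 + C(p - 1) + C(p - 2) otherwise.
C(2) = 1 + C(1) + C(0) = 1 + 1 + 1 = 3
C(3) = 1 + C(2) + C(1) = 1 + 3 + 1 = 5
C(4) = 1 + C(3) + C(2) = 1 + 5 + 3 = 9
C(5) = 1 + C(4) + C(3) = 1 + 9 + 5 = 15
C(6) = 1 + C(5) + C(4) = 1 + 15 + 9 = 25
C(7) = 1 + C(6) + C(5) = 1 + 25 + 15 = 41
call_count = C(7) = 41

Final answer: 41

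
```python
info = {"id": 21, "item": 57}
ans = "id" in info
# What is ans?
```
Trace:
  info={'id': 21, 'item': 57}
  info={'id': 21, 'item': 57}, ans=True

Final answer: True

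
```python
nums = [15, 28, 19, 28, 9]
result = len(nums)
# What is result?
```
Trace:
  nums=[15, 28, 19, 28, 9]
  nums=[15, 28, 19, 28, 9], result=5

Final answer: 5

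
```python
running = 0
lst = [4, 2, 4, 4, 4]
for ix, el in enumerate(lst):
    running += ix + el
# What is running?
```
Trace:
  running=0
  running=4, ix=0, el=4
  running=7, ix=1, el=2
  running=13, ix=2, el=4
  running=20, ix=3, el=4
  running=28, ix=4, el=4

Final answer: 28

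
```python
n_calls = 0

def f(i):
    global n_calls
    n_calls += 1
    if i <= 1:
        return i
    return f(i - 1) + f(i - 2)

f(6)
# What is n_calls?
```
Call trace (a repeated sub-call is expanded the first time; later identical calls just restate its return value):
f(i=6)
  f(i=5)
    f(i=4)
      f(i=3)
        f(i=2)
          f(i=1)
          -> return 1
          f(i=0)
          -> return 0
        -> return 1
        f(i=1)
        -> return 1
      -> return 2
      f(i=2) -> return 1  (same call as traced above)
    -> return 3
    f(i=3) -> return 2  (same call as traced above)
  -> return 5
  f(i=4) -> return 3  (same call as traced above)
-> return 8

n_calls is incremented once per call, so count the calls in each subtree. Let C(i) = number of calls made by f(i).
C(0) = C(1) = 1 (base case, no recursion); C(i) = 1 + C(i - 1) + C(i - 2) otherwise.
C(2) = 1 + C(1) + C(0) = 1 + 1 + 1 = 3
C(3) = 1 + C(2) + C(1) = 1 + 3 + 1 = 5
C(4) = 1 + C(3) + C(2) = 1 + 5 + 3 = 9
C(5) = 1 + C(4) + C(3) = 1 + 9 + 5 = 15
C(6) = 1 + C(5) + C(4) = 1 + 15 + 9 = 25
n_calls = C(6) = 25

Final answer: 25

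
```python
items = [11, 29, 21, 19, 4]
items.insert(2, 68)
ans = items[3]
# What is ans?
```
Trace:
  items=[11, 29, 21, 19, 4]
  items=[11, 29, 68, 21, 19, 4]
  items=[11, 29, 68, 21, 19, 4], ans=21

Final answer: 21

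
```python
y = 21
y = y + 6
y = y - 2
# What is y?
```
Trace:
  y=21
  y=27
  y=25

Final answer: 25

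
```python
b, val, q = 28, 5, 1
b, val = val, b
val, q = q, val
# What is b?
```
Trace:
  b=28, val=5, q=1
  b=5, val=28, q=1
  b=5, val=1, q=28

Final answer: 5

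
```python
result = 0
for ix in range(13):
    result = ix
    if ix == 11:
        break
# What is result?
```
Trace:
  result=0
  result=0, ix=0
  result=1, ix=1
  result=2, ix=2
  result=3, ix=3
  result=4, ix=4
  result=5, ix=5
  result=6, ix=6
  result=7, ix=7
  result=8, ix=8
  result=9, ix=9
  result=10, ix=10
  result=11, ix=11

Final answer: 11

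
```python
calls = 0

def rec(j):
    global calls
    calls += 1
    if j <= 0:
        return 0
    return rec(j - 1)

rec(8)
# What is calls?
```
Call trace:
rec(j=8)
  rec(j=7)
    rec(j=6)
      rec(j=5)
        rec(j=4)
          rec(j=3)
            rec(j=2)
              rec(j=1)
                rec(j=0)
                -> return 0
              -> return 0
            -> return 0
          -> return 0
        -> return 0
      -> return 0
    -> return 0
  -> return 0
-> return 0

calls is incremented once per call. rec is entered once for each j = 8, 7, 6, 5, 4, 3, 2, 1, 0 (the j <= 0 call returns without recursing), i.e. 8 + 1 calls.
calls = 9

Final answer: 9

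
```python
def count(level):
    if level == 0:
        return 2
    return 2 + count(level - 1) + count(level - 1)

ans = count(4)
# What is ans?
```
Call trace (a repeated sub-call is expanded the first time; later identical calls just restate its return value):
count(level=4)
  count(level=3)
    count(level=2)
      count(level=1)
        count(level=0)
        -> return 2
        count(level=0)
        -> return 2
      -> return 6
      count(level=1) -> return 6  (same call as traced above)
    -> return 14
    count(level=2) -> return 14  (same call as traced above)
  -> return 30
  count(level=3) -> return 30  (same call as traced above)
-> return 62

Final answer: 62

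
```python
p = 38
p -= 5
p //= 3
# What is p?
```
Trace:
  p=38
  p=33
  p=11

Final answer: 11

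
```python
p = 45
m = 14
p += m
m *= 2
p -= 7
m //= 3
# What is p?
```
Trace:
  p=45
  p=45, m=14
  p=59, m=14
  p=59, m=28
  p=52, m=28
  p=52, m=9

Final answer: 52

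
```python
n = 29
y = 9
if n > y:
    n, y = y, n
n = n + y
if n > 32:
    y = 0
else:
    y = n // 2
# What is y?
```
Trace:
  n=29
  n=29, y=9
  n=9, y=29
  n=38, y=29
  n=38, y=0

Final answer: 0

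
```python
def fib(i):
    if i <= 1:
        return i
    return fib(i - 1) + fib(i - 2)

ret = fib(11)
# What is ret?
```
Call trace (a repeated sub-call is expanded the first time; later identical calls just restate its return value):
fib(i=11)
  fib(i=10)
    fib(i=9)
      fib(i=8)
        fib(i=7)
          fib(i=6)
            fib(i=5)
              fib(i=4)
                fib(i=3)
                  fib(i=2)
                    fib(i=1)
                    -> return 1
                    fib(i=0)
                    -> return 0
                  -> return 1
                  fib(i=1)
                  -> return 1
                -> return 2
                fib(i=2) -> return 1  (same call as traced above)
              -> return 3
              fib(i=3) -> return 2  (same call as traced above)
            -> return 5
            fib(i=4) -> return 3  (same call as traced above)
          -> return 8
          fib(i=5) -> return 5  (same call as traced above)
        -> return 13
        fib(i=6) -> return 8  (same call as traced above)
      -> return 21
      fib(i=7) -> return 13  (same call as traced above)
    -> return 34
    fib(i=8) -> return 21  (same call as traced above)
  -> return 55
  fib(i=9) -> return 34  (same call as traced above)
-> return 89

Final answer: 89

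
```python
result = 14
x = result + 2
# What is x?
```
Trace:
  result=14
  result=14, x=16

Final answer: 16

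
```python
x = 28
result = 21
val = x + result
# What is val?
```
Trace:
  x=28
  x=28, result=21
  x=28, result=21, val=49

Final answer: 49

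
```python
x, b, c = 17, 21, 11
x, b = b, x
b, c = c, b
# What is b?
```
Trace:
  x=17, b=21, c=11
  x=21, b=17, c=11
  x=21, b=11, c=17

Final answer: 11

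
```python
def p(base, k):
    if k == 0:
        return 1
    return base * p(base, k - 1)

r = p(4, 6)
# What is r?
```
Call trace:
p(base=4, k=6)
  p(base=4, k=5)
    p(base=4, k=4)
      p(base=4, k=3)
        p(base=4, k=2)
          p(base=4, k=1)
            p(base=4, k=0)
            -> return 1
          -> return 4
        -> return 16
      -> return 64
    -> return 256
  -> return 1024
-> return 4096

Final answer: 4096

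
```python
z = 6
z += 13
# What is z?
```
Trace:
  z=6
  z=19

Final answer: 19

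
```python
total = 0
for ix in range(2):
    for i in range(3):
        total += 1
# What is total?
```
Trace:
  total=0
  total=1, ix=0, i=0
  total=2, ix=0, i=1
  total=3, ix=0, i=2
  total=4, ix=1, i=0
  total=5, ix=1, i=1
  total=6, ix=1, i=2

Final answer: 6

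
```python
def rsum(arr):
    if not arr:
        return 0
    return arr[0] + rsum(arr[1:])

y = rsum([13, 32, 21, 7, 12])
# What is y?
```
Call trace:
rsum(arr=[13, 32, 21, 7, 12])
  rsum(arr=[32, 21, 7, 12])
    rsum(arr=[21, 7, 12])
      rsum(arr=[7, 12])
        rsum(arr=[12])
          rsum(arr=[])
          -> return 0
        -> return 12
      -> return 19
    -> return 40
  -> return 72
-> return 85

Final answer: 85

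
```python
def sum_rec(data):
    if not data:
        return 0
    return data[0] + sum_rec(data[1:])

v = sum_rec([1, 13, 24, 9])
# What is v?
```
Call trace:
sum_rec(data=[1, 13, 24, 9])
  sum_rec(data=[13, 24, 9])
    sum_rec(data=[24, 9])
      sum_rec(data=[9])
        sum_rec(data=[])
        -> return 0
      -> return 9
    -> return 33
  -> return 46
-> return 47

Final answer: 47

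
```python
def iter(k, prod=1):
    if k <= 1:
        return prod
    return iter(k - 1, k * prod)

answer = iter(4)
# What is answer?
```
Call trace:
iter(k=4, prod=1)
  iter(k=3, prod=4)
    iter(k=2, prod=12)
      iter(k=1, prod=24)
      -> return 24
    -> return 24
  -> return 24
-> return 24

Final answer: 24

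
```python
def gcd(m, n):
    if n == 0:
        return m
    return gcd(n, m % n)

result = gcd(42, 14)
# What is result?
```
Call trace:
gcd(m=42, n=14)
  gcd(m=14, n=0)
  -> return 14
-> return 14

Final answer: 14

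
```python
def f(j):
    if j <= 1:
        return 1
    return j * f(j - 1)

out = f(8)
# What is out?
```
Call trace:
f(j=8)
  f(j=7)
    f(j=6)
      f(j=5)
        f(j=4)
          f(j=3)
            f(j=2)
              f(j=1)
              -> return 1
            -> return 2
          -> return 6
        -> return 24
      -> return 120
    -> return 720
  -> return 5040
-> return 40320

Final answer: 40320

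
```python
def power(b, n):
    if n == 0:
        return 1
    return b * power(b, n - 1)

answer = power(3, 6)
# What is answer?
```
Call trace:
power(b=3, n=6)
  power(b=3, n=5)
    power(b=3, n=4)
      power(b=3, n=3)
        power(b=3, n=2)
          power(b=3, n=1)
            power(b=3, n=0)
            -> return 1
          -> return 3
        -> return 9
      -> return 27
    -> return 81
  -> return 243
-> return 729

Final answer: 729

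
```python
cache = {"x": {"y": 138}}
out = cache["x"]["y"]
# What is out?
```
Trace:
  cache={'x': {'y': 138}}
  cache={'x': {'y': 138}}, out=138

Final answer: 138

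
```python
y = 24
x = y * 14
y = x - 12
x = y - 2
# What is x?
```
Trace:
  y=24
  y=24, x=336
  y=324, x=336
  y=324, x=322

Final answer: 322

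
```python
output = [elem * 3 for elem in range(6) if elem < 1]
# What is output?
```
Trace:
  elem=0
  elem=1
  elem=2
  elem=3
  elem=4
  elem=5
  output=[0]

Final answer: [0]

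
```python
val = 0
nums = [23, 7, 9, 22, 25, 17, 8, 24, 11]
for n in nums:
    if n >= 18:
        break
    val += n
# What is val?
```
Trace:
  val=0
  val=0, n=23

Final answer: 0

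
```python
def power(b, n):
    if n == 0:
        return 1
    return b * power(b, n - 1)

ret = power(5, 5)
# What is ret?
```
Call trace:
power(b=5, n=5)
  power(b=5, n=4)
    power(b=5, n=3)
      power(b=5, n=2)
        power(b=5, n=1)
          power(b=5, n=0)
          -> return 1
        -> return 5
      -> return 25
    -> return 125
  -> return 625
-> return 3125

Final answer: 3125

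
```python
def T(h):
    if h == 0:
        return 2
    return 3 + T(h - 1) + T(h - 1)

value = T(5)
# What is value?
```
Call trace (a repeated sub-call is expanded the first time; later identical calls just restate its return value):
T(h=5)
  T(h=4)
    T(h=3)
      T(h=2)
        T(h=1)
          T(h=0)
          -> return 2
          T(h=0)
          -> return 2
        -> return 7
        T(h=1) -> return 7  (same call as traced above)
      -> return 17
      T(h=2) -> return 17  (same call as traced above)
    -> return 37
    T(h=3) -> return 37  (same call as traced above)
  -> return 77
  T(h=4) -> return 77  (same call as traced above)
-> return 157

Final answer: 157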